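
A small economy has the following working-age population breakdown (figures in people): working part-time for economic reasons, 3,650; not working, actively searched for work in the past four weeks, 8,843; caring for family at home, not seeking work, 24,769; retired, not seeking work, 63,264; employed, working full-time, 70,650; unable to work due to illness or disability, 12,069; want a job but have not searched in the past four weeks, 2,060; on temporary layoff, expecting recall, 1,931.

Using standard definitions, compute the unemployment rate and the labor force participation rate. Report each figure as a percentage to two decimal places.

Employed = 3,650 + 70,650 = 74,300 (anyone who worked, including part-time for economic reasons, counts as employed).
Unemployed = 8,843 + 1,931 = 10,774 (jobless and actively searching, or on temporary layoff).
Labor force = 74,300 + 10,774 = 85,074.
Not in labor force = 24,769 + 63,264 + 12,069 + 2,060 = 102,162 (those not working and not actively searching are outside the labor force — including those who want a job but have given up searching).
Civilian working-age population = 85,074 + 102,162 = 187,236.
Unemployment rate = 10,774 / 85,074 = 12.66%.
Labor force participation rate = 85,074 / 187,236 = 45.44%.

Unemployment rate ≈ 12.66%; labor force participation rate ≈ 45.44%.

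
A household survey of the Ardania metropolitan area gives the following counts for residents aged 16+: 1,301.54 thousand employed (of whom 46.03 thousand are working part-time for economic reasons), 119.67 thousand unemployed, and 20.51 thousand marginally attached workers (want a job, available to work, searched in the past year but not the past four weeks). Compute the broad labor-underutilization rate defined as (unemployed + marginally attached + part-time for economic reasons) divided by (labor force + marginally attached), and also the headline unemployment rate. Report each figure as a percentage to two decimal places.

Broad underutilization rate ≈ 12.92%; headline unemployment rate ≈ 8.42%.

Labor force = 1,301.54 + 119.67 = 1,421.21 thousand.
Numerator = 119.67 + 20.51 + 46.03 = 186.21 thousand.
Denominator = 1,421.21 + 20.51 = 1,441.72 thousand.
Broad rate = 186.21 / 1,441.72 = 12.92%.
Headline unemployment rate = 119.67 / 1,421.21 = 8.42%.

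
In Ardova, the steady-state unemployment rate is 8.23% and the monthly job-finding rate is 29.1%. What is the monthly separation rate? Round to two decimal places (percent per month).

From u* = s/(s+f): s = u·f/(1−u).
s = 0.0823 × 29.1 / (1 − 0.0823) = 2.3949 / 0.9177 ≈ 2.61% per month.

Separation rate ≈ 2.61% per month.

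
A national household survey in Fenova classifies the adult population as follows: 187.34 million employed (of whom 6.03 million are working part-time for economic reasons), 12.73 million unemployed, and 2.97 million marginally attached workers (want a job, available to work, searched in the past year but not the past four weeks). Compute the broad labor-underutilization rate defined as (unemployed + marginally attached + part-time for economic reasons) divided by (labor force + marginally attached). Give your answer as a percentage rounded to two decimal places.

Labor force = 187.34 + 12.73 = 200.07 million.
Numerator = 12.73 + 2.97 + 6.03 = 21.73 million.
Denominator = 200.07 + 2.97 = 203.04 million.
Broad rate = 21.73 / 203.04 = 10.70%.

Broad underutilization rate ≈ 10.70%.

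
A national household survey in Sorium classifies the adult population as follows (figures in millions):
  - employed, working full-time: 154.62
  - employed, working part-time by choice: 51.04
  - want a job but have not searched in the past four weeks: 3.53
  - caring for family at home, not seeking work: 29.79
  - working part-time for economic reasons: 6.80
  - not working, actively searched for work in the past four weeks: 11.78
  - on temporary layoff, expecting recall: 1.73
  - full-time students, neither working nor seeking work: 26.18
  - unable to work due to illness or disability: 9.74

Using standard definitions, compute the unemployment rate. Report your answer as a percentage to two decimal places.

Unemployment rate ≈ 5.98%.

Employed = 154.62 + 51.04 + 6.80 = 212.46 million (anyone who worked, including part-time for economic reasons, counts as employed).
Unemployed = 11.78 + 1.73 = 13.51 million (jobless and actively searching, or on temporary layoff).
Labor force = 212.46 + 13.51 = 225.97 million.
Unemployment rate = 13.51 / 225.97 = 5.98%.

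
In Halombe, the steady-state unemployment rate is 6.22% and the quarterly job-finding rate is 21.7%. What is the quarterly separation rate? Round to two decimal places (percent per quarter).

Separation rate ≈ 1.44% per quarter.

From u* = s/(s+f): s = u·f/(1−u).
s = 0.0622 × 21.7 / (1 − 0.0622) = 1.3497 / 0.9378 ≈ 1.44% per quarter.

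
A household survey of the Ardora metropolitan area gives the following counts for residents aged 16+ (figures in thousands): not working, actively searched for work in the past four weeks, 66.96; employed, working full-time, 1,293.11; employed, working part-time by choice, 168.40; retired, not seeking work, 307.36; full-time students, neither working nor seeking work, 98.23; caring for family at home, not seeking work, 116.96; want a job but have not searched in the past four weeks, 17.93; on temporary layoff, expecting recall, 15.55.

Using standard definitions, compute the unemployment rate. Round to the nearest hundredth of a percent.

Employed = 1,293.11 + 168.40 = 1,461.51 thousand.
Unemployed = 66.96 + 15.55 = 82.51 thousand (jobless and actively searching, or on temporary layoff).
Labor force = 1,461.51 + 82.51 = 1,544.02 thousand.
Unemployment rate = 82.51 / 1,544.02 = 5.34%.

Unemployment rate ≈ 5.34%.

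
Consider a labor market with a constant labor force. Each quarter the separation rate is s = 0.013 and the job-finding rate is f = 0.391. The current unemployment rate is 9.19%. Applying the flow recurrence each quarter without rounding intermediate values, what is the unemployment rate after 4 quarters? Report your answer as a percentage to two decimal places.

Unemployment rate after four quarters ≈ 3.97%.

With a fixed labor force, u_{t+1} = u_t + s·(1−u_t) − f·u_t = u_t·(1−s−f) + s.
Here 1−s−f = 0.596 and s = 0.013.
u_1 = 0.091900 × 0.596 + 0.013 = 0.067772.
u_2 = 0.067772 × 0.596 + 0.013 = 0.053392.
u_3 = 0.053392 × 0.596 + 0.013 = 0.044822.
u_4 = 0.044822 × 0.596 + 0.013 = 0.039714.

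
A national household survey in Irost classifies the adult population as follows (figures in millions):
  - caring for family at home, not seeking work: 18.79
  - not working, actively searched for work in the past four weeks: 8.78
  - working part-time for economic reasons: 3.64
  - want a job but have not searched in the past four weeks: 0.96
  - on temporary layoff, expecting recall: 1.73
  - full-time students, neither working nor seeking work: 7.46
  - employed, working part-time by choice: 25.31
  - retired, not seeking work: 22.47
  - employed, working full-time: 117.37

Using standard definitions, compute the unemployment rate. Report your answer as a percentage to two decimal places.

Employed = 3.64 + 25.31 + 117.37 = 146.32 million (anyone who worked, including part-time for economic reasons, counts as employed).
Unemployed = 8.78 + 1.73 = 10.51 million (jobless and actively searching, or on temporary layoff).
Labor force = 146.32 + 10.51 = 156.83 million.
Unemployment rate = 10.51 / 156.83 = 6.70%.

Unemployment rate ≈ 6.70%.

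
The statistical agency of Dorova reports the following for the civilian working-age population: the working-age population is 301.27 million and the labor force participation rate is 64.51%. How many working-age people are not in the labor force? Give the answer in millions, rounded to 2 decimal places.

About 106.92 million are not in the labor force.

Share not in the labor force = 1 − 0.6451 = 0.3549.
Not in labor force = 0.3549 × 301.27 ≈ 106.92 million.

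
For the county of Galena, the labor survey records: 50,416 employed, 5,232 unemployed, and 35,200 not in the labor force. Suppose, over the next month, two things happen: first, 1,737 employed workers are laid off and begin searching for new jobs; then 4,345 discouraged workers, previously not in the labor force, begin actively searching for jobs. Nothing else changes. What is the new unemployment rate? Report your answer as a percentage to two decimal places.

New unemployment rate ≈ 18.86%.

Initially, labor force = 50,416 + 5,232 = 55,648, so u = 5,232/55,648 = 9.40%.
After the first change, employed falls and unemployed rises by 1,737; labor force unchanged → E = 48,679, U = 6,969, labor force = 55,648.
After the second change, unemployed and labor force both rise by 4,345 → E = 48,679, U = 11,314, labor force = 59,993.
New unemployment rate = 11,314 / 59,993 = 18.86%.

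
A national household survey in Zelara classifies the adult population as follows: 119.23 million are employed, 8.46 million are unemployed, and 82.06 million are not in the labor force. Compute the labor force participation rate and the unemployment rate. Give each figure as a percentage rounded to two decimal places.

Labor force = employed + unemployed = 119.23 + 8.46 = 127.69 million.
Working-age population = 127.69 + 82.06 = 209.75 million.
Unemployment rate = 8.46 / 127.69 = 6.63%.
Labor force participation rate = 127.69 / 209.75 = 60.88%.

Labor force participation rate ≈ 60.88%; unemployment rate ≈ 6.63%.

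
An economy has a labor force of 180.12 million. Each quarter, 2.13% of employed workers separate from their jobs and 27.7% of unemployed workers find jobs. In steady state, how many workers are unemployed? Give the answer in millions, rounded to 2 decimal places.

Steady-state unemployment rate u* = s/(s+f) = 2.13/(2.13+27.7) = 0.071405.
Unemployed = u* × labor force = 0.071405 × 180.12 ≈ 12.86 million.

About 12.86 million are unemployed in steady state.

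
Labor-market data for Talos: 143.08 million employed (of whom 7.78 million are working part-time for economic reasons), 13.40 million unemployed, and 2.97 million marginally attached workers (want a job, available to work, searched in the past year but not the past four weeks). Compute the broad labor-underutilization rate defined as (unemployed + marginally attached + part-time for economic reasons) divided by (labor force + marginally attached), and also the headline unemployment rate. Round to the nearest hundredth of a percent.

Labor force = 143.08 + 13.40 = 156.48 million.
Numerator = 13.40 + 2.97 + 7.78 = 24.15 million.
Denominator = 156.48 + 2.97 = 159.45 million.
Broad rate = 24.15 / 159.45 = 15.15%.
Headline unemployment rate = 13.40 / 156.48 = 8.56%.

Broad underutilization rate ≈ 15.15%; headline unemployment rate ≈ 8.56%.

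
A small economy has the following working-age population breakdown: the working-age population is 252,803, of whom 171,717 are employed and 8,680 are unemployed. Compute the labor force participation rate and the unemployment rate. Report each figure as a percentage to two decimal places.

Labor force = employed + unemployed = 171,717 + 8,680 = 180,397.
Unemployment rate = 8,680 / 180,397 = 4.81%.
Labor force participation rate = 180,397 / 252,803 = 71.36%.

Labor force participation rate ≈ 71.36%; unemployment rate ≈ 4.81%.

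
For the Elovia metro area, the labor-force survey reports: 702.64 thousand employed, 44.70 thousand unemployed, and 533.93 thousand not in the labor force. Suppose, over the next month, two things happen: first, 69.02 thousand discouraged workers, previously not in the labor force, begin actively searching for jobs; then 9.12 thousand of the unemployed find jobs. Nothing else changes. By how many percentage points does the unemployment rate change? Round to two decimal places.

Initially, labor force = 702.64 + 44.70 = 747.34 thousand, so u = 44.70/747.34 = 5.98%.
After the first change, unemployed and labor force both rise by 69.02 → E = 702.64, U = 113.72, labor force = 816.36 thousand.
After the second change, unemployed falls and employed rises by 9.12; labor force unchanged → E = 711.76, U = 104.60, labor force = 816.36 thousand.
New unemployment rate = 104.60 / 816.36 = 12.81%.
Change = 12.81% − 5.98% = +6.83 percentage points.

The unemployment rate changes by +6.83 percentage points.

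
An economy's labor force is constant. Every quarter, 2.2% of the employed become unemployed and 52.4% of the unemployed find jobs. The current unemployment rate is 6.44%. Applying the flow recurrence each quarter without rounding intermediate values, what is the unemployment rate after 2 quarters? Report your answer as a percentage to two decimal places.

With a fixed labor force, u_{t+1} = u_t + s·(1−u_t) − f·u_t = u_t·(1−s−f) + s.
Here 1−s−f = 0.454 and s = 0.022.
u_1 = 0.064400 × 0.454 + 0.022 = 0.051238.
u_2 = 0.051238 × 0.454 + 0.022 = 0.045262.

Unemployment rate after two quarters ≈ 4.53%.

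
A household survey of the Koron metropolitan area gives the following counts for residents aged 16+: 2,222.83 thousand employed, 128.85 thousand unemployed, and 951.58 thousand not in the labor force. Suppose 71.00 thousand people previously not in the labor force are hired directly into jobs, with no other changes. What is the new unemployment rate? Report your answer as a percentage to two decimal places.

Initially, labor force = 2,222.83 + 128.85 = 2,351.68 thousand, so u = 128.85/2,351.68 = 5.48%.
After the change, employed and labor force both rise by 71.00; unemployed unchanged → E = 2,293.83, U = 128.85, labor force = 2,422.68 thousand.
New unemployment rate = 128.85 / 2,422.68 = 5.32%.

New unemployment rate ≈ 5.32%.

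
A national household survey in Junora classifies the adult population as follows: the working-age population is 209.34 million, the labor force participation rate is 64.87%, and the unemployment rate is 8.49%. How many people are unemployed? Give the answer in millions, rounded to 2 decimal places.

Labor force = 0.6487 × 209.34 = 135.80 million.
Unemployed = 0.0849 × 135.80 ≈ 11.53 million.

About 11.53 million are unemployed.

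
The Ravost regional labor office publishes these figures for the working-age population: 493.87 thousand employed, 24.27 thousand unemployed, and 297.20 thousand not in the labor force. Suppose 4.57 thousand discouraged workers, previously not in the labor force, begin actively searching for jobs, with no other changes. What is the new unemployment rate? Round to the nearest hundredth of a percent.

Initially, labor force = 493.87 + 24.27 = 518.14 thousand, so u = 24.27/518.14 = 4.68%.
After the change, unemployed and labor force both rise by 4.57 → E = 493.87, U = 28.84, labor force = 522.71 thousand.
New unemployment rate = 28.84 / 522.71 = 5.52%.

New unemployment rate ≈ 5.52%.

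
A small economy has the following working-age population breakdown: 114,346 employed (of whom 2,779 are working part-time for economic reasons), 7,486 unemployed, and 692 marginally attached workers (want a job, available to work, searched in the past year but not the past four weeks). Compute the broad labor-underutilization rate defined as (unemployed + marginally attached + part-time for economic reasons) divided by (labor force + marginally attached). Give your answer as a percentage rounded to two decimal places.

Labor force = 114,346 + 7,486 = 121,832.
Numerator = 7,486 + 692 + 2,779 = 10,957.
Denominator = 121,832 + 692 = 122,524.
Broad rate = 10,957 / 122,524 = 8.94%.

Broad underutilization rate ≈ 8.94%.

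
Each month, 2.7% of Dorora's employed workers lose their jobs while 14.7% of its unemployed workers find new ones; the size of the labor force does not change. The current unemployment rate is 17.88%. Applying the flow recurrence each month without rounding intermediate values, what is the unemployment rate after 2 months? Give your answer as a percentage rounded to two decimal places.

With a fixed labor force, u_{t+1} = u_t + s·(1−u_t) − f·u_t = u_t·(1−s−f) + s.
Here 1−s−f = 0.826 and s = 0.027.
u_1 = 0.178800 × 0.826 + 0.027 = 0.174689.
u_2 = 0.174689 × 0.826 + 0.027 = 0.171293.

Unemployment rate after two months ≈ 17.13%.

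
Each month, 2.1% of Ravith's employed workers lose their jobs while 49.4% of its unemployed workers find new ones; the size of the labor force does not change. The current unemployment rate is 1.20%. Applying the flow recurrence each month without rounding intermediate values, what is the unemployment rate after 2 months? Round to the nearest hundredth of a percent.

With a fixed labor force, u_{t+1} = u_t + s·(1−u_t) − f·u_t = u_t·(1−s−f) + s.
Here 1−s−f = 0.485 and s = 0.021.
u_1 = 0.012000 × 0.485 + 0.021 = 0.026820.
u_2 = 0.026820 × 0.485 + 0.021 = 0.034008.

Unemployment rate after two months ≈ 3.40%.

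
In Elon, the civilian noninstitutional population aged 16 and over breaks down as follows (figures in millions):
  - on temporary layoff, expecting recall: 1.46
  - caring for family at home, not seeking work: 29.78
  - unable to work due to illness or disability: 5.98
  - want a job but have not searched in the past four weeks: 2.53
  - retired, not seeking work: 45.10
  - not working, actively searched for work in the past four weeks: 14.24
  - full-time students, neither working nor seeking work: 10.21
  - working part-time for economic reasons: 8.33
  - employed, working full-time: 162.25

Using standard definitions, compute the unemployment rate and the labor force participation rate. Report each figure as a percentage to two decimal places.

Unemployment rate ≈ 8.43%; labor force participation rate ≈ 66.56%.

Employed = 8.33 + 162.25 = 170.58 million (anyone who worked, including part-time for economic reasons, counts as employed).
Unemployed = 1.46 + 14.24 = 15.70 million (jobless and actively searching, or on temporary layoff).
Labor force = 170.58 + 15.70 = 186.28 million.
Not in labor force = 29.78 + 5.98 + 2.53 + 45.10 + 10.21 = 93.60 million (those not working and not actively searching are outside the labor force — including those who want a job but have given up searching).
Civilian working-age population = 186.28 + 93.60 = 279.88 million.
Unemployment rate = 15.70 / 186.28 = 8.43%.
Labor force participation rate = 186.28 / 279.88 = 66.56%.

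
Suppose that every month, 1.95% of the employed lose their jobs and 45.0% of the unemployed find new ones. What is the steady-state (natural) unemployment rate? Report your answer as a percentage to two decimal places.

Steady-state unemployment rate ≈ 4.15%.

At steady state the flows balance: s·E = f·U, so U/(E+U) = s/(s+f).
u* = 1.95 / (1.95 + 45.0) = 1.95 / 46.95 = 4.15%.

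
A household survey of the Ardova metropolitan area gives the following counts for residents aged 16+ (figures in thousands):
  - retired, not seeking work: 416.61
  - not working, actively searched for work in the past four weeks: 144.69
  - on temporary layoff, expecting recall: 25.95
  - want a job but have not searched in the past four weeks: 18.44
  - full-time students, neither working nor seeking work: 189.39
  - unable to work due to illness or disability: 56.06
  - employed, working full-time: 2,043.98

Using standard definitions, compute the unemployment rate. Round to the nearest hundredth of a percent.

Employed = 2,043.98 thousand.
Unemployed = 144.69 + 25.95 = 170.64 thousand (jobless and actively searching, or on temporary layoff).
Labor force = 2,043.98 + 170.64 = 2,214.62 thousand.
Unemployment rate = 170.64 / 2,214.62 = 7.71%.

Unemployment rate ≈ 7.71%.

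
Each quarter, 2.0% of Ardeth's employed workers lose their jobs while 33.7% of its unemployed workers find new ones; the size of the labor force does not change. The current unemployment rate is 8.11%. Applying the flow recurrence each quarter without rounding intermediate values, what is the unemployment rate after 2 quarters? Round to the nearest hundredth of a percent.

Unemployment rate after two quarters ≈ 6.64%.

With a fixed labor force, u_{t+1} = u_t + s·(1−u_t) − f·u_t = u_t·(1−s−f) + s.
Here 1−s−f = 0.643 and s = 0.020.
u_1 = 0.081100 × 0.643 + 0.020 = 0.072147.
u_2 = 0.072147 × 0.643 + 0.020 = 0.066391.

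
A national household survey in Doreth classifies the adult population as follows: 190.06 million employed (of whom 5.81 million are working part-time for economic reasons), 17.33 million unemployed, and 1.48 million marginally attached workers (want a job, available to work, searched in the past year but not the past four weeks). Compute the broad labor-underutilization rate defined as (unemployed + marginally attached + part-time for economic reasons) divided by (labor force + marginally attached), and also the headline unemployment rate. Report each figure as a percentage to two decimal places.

Labor force = 190.06 + 17.33 = 207.39 million.
Numerator = 17.33 + 1.48 + 5.81 = 24.62 million.
Denominator = 207.39 + 1.48 = 208.87 million.
Broad rate = 24.62 / 208.87 = 11.79%.
Headline unemployment rate = 17.33 / 207.39 = 8.36%.

Broad underutilization rate ≈ 11.79%; headline unemployment rate ≈ 8.36%.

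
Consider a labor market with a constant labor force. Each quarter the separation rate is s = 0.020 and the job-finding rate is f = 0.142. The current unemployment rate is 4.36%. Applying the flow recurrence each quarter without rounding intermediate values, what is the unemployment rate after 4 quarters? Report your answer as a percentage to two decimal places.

With a fixed labor force, u_{t+1} = u_t + s·(1−u_t) − f·u_t = u_t·(1−s−f) + s.
Here 1−s−f = 0.838 and s = 0.020.
u_1 = 0.043600 × 0.838 + 0.020 = 0.056537.
u_2 = 0.056537 × 0.838 + 0.020 = 0.067378.
u_3 = 0.067378 × 0.838 + 0.020 = 0.076463.
u_4 = 0.076463 × 0.838 + 0.020 = 0.084076.

Unemployment rate after four quarters ≈ 8.41%.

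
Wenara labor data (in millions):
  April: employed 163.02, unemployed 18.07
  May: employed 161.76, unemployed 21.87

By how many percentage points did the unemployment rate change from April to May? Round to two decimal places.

The unemployment rate changed by +1.93 percentage points.

April: labor force = 163.02 + 18.07 = 181.09; u = 18.07/181.09 = 9.98%.
May: labor force = 161.76 + 21.87 = 183.63; u = 21.87/183.63 = 11.91%.
Change = 11.91% − 9.98% = +1.93 pp.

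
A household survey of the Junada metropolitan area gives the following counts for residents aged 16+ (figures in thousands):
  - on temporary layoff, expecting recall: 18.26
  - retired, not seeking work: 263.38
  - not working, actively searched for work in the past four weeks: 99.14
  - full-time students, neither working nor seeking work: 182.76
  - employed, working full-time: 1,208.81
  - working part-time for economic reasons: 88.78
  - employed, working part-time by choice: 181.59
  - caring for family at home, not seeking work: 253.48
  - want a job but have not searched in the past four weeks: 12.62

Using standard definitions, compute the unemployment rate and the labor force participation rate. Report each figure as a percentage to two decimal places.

Unemployment rate ≈ 7.35%; labor force participation rate ≈ 69.15%.

Employed = 1,208.81 + 88.78 + 181.59 = 1,479.18 thousand (anyone who worked, including part-time for economic reasons, counts as employed).
Unemployed = 18.26 + 99.14 = 117.40 thousand (jobless and actively searching, or on temporary layoff).
Labor force = 1,479.18 + 117.40 = 1,596.58 thousand.
Not in labor force = 263.38 + 182.76 + 253.48 + 12.62 = 712.24 thousand (those not working and not actively searching are outside the labor force — including those who want a job but have given up searching).
Civilian working-age population = 1,596.58 + 712.24 = 2,308.82 thousand.
Unemployment rate = 117.40 / 1,596.58 = 7.35%.
Labor force participation rate = 1,596.58 / 2,308.82 = 69.15%.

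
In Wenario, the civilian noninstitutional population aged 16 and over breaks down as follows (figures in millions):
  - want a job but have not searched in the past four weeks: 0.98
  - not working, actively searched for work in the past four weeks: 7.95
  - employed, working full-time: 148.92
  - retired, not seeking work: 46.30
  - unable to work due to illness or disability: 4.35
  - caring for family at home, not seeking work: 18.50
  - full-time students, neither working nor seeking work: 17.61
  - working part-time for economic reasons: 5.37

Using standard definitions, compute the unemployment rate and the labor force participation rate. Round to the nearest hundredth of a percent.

Unemployment rate ≈ 4.90%; labor force participation rate ≈ 64.90%.

Employed = 148.92 + 5.37 = 154.29 million (anyone who worked, including part-time for economic reasons, counts as employed).
Unemployed = 7.95 million.
Labor force = 154.29 + 7.95 = 162.24 million.
Not in labor force = 0.98 + 46.30 + 4.35 + 18.50 + 17.61 = 87.74 million (those not working and not actively searching are outside the labor force — including those who want a job but have given up searching).
Civilian working-age population = 162.24 + 87.74 = 249.98 million.
Unemployment rate = 7.95 / 162.24 = 4.90%.
Labor force participation rate = 162.24 / 249.98 = 64.90%.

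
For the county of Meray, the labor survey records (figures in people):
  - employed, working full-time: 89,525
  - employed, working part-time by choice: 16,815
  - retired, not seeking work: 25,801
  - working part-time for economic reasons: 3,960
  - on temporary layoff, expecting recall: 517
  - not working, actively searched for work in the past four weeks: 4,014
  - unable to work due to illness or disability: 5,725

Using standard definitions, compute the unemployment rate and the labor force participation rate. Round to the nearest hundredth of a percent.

Employed = 89,525 + 16,815 + 3,960 = 110,300 (anyone who worked, including part-time for economic reasons, counts as employed).
Unemployed = 517 + 4,014 = 4,531 (jobless and actively searching, or on temporary layoff).
Labor force = 110,300 + 4,531 = 114,831.
Not in labor force = 25,801 + 5,725 = 31,526 (those not working and not actively searching are outside the labor force).
Civilian working-age population = 114,831 + 31,526 = 146,357.
Unemployment rate = 4,531 / 114,831 = 3.95%.
Labor force participation rate = 114,831 / 146,357 = 78.46%.

Unemployment rate ≈ 3.95%; labor force participation rate ≈ 78.46%.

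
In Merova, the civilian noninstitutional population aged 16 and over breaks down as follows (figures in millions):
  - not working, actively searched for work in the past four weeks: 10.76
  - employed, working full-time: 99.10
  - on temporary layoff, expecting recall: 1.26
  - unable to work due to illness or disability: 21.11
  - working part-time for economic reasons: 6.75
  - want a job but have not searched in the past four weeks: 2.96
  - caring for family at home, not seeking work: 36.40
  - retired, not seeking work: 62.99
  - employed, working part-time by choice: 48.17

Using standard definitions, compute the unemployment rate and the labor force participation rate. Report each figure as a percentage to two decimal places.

Employed = 99.10 + 6.75 + 48.17 = 154.02 million (anyone who worked, including part-time for economic reasons, counts as employed).
Unemployed = 10.76 + 1.26 = 12.02 million (jobless and actively searching, or on temporary layoff).
Labor force = 154.02 + 12.02 = 166.04 million.
Not in labor force = 21.11 + 2.96 + 36.40 + 62.99 = 123.46 million (those not working and not actively searching are outside the labor force — including those who want a job but have given up searching).
Civilian working-age population = 166.04 + 123.46 = 289.50 million.
Unemployment rate = 12.02 / 166.04 = 7.24%.
Labor force participation rate = 166.04 / 289.50 = 57.35%.

Unemployment rate ≈ 7.24%; labor force participation rate ≈ 57.35%.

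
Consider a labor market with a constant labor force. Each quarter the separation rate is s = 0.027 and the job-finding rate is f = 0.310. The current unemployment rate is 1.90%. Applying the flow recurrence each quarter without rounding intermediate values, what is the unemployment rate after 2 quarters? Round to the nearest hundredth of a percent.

Unemployment rate after two quarters ≈ 5.33%.

With a fixed labor force, u_{t+1} = u_t + s·(1−u_t) − f·u_t = u_t·(1−s−f) + s.
Here 1−s−f = 0.663 and s = 0.027.
u_1 = 0.019000 × 0.663 + 0.027 = 0.039597.
u_2 = 0.039597 × 0.663 + 0.027 = 0.053253.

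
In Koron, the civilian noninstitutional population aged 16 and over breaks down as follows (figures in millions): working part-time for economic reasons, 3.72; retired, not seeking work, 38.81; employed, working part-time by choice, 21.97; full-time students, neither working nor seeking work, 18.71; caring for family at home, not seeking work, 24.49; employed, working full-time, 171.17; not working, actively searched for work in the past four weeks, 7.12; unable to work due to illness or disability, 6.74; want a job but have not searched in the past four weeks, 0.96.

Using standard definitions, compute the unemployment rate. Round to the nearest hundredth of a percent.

Unemployment rate ≈ 3.49%.

Employed = 3.72 + 21.97 + 171.17 = 196.86 million (anyone who worked, including part-time for economic reasons, counts as employed).
Unemployed = 7.12 million.
Labor force = 196.86 + 7.12 = 203.98 million.
Unemployment rate = 7.12 / 203.98 = 3.49%.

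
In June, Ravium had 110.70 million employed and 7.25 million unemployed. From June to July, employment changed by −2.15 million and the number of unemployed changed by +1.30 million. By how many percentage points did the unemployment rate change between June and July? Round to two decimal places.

June: labor force = 110.70 + 7.25 = 117.95; u = 7.25/117.95 = 6.15%.
July: labor force = 108.55 + 8.55 = 117.10; u = 8.55/117.10 = 7.30%.
Change = 7.30% − 6.15% = +1.15 pp.

The unemployment rate changed by +1.15 percentage points.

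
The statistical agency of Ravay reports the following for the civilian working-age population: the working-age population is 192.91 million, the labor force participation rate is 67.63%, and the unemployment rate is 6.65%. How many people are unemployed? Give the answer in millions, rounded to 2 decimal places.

Labor force = 0.6763 × 192.91 = 130.47 million.
Unemployed = 0.0665 × 130.47 ≈ 8.68 million.

About 8.68 million are unemployed.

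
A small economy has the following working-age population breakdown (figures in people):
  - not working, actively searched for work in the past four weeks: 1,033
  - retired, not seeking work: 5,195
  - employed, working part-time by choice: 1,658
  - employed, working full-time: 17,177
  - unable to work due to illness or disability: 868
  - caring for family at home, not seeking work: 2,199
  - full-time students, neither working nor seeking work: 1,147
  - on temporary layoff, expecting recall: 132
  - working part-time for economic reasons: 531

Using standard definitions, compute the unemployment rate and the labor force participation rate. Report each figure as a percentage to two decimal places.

Employed = 1,658 + 17,177 + 531 = 19,366 (anyone who worked, including part-time for economic reasons, counts as employed).
Unemployed = 1,033 + 132 = 1,165 (jobless and actively searching, or on temporary layoff).
Labor force = 19,366 + 1,165 = 20,531.
Not in labor force = 5,195 + 868 + 2,199 + 1,147 = 9,409 (those not working and not actively searching are outside the labor force).
Civilian working-age population = 20,531 + 9,409 = 29,940.
Unemployment rate = 1,165 / 20,531 = 5.67%.
Labor force participation rate = 20,531 / 29,940 = 68.57%.

Unemployment rate ≈ 5.67%; labor force participation rate ≈ 68.57%.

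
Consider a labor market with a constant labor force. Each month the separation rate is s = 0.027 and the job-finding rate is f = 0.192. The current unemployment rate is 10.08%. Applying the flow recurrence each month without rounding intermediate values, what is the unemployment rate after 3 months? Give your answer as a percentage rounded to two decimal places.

With a fixed labor force, u_{t+1} = u_t + s·(1−u_t) − f·u_t = u_t·(1−s−f) + s.
Here 1−s−f = 0.781 and s = 0.027.
u_1 = 0.100800 × 0.781 + 0.027 = 0.105725.
u_2 = 0.105725 × 0.781 + 0.027 = 0.109571.
u_3 = 0.109571 × 0.781 + 0.027 = 0.112575.

Unemployment rate after three months ≈ 11.26%.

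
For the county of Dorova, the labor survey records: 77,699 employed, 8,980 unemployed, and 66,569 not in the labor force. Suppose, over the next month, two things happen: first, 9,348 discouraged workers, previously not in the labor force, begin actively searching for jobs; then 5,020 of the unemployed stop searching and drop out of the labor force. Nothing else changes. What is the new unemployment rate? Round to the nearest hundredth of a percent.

Initially, labor force = 77,699 + 8,980 = 86,679, so u = 8,980/86,679 = 10.36%.
After the first change, unemployed and labor force both rise by 9,348 → E = 77,699, U = 18,328, labor force = 96,027.
After the second change, unemployed and labor force both fall by 5,020 → E = 77,699, U = 13,308, labor force = 91,007.
New unemployment rate = 13,308 / 91,007 = 14.62%.

New unemployment rate ≈ 14.62%.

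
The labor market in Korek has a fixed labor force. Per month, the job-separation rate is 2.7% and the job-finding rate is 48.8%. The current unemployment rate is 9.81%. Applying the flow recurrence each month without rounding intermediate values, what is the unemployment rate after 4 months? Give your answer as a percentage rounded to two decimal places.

With a fixed labor force, u_{t+1} = u_t + s·(1−u_t) − f·u_t = u_t·(1−s−f) + s.
Here 1−s−f = 0.485 and s = 0.027.
u_1 = 0.098100 × 0.485 + 0.027 = 0.074579.
u_2 = 0.074579 × 0.485 + 0.027 = 0.063171.
u_3 = 0.063171 × 0.485 + 0.027 = 0.057638.
u_4 = 0.057638 × 0.485 + 0.027 = 0.054954.

Unemployment rate after four months ≈ 5.50%.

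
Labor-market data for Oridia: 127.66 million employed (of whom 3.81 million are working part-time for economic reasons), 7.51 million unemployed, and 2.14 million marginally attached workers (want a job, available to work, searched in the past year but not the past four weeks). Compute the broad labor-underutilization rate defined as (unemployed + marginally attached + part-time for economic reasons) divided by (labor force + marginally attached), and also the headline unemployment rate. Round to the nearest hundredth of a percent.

Labor force = 127.66 + 7.51 = 135.17 million.
Numerator = 7.51 + 2.14 + 3.81 = 13.46 million.
Denominator = 135.17 + 2.14 = 137.31 million.
Broad rate = 13.46 / 137.31 = 9.80%.
Headline unemployment rate = 7.51 / 135.17 = 5.56%.

Broad underutilization rate ≈ 9.80%; headline unemployment rate ≈ 5.56%.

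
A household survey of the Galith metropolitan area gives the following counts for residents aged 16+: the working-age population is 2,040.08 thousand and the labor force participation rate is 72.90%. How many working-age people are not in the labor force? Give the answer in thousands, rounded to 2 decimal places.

About 552.86 thousand are not in the labor force.

Share not in the labor force = 1 − 0.7290 = 0.2710.
Not in labor force = 0.2710 × 2,040.08 ≈ 552.86 thousand.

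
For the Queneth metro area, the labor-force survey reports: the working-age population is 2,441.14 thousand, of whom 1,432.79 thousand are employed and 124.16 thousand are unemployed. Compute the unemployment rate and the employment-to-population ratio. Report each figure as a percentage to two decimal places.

Labor force = employed + unemployed = 1,432.79 + 124.16 = 1,556.95 thousand.
Unemployment rate = 124.16 / 1,556.95 = 7.97%.
Employment-population ratio = 1,432.79 / 2,441.14 = 58.69%.

Unemployment rate ≈ 7.97%; employment-population ratio ≈ 58.69%.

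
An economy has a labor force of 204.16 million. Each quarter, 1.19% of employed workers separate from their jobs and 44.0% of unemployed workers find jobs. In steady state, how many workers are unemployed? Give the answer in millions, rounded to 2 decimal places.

About 5.38 million are unemployed in steady state.

Steady-state unemployment rate u* = s/(s+f) = 1.19/(1.19+44.0) = 0.026333.
Unemployed = u* × labor force = 0.026333 × 204.16 ≈ 5.38 million.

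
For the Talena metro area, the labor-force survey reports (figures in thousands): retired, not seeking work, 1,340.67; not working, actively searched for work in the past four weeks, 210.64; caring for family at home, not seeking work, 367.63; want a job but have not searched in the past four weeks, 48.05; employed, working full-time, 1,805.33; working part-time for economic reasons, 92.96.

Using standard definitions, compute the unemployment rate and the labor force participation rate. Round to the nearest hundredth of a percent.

Employed = 1,805.33 + 92.96 = 1,898.29 thousand (anyone who worked, including part-time for economic reasons, counts as employed).
Unemployed = 210.64 thousand.
Labor force = 1,898.29 + 210.64 = 2,108.93 thousand.
Not in labor force = 1,340.67 + 367.63 + 48.05 = 1,756.35 thousand (those not working and not actively searching are outside the labor force — including those who want a job but have given up searching).
Civilian working-age population = 2,108.93 + 1,756.35 = 3,865.28 thousand.
Unemployment rate = 210.64 / 2,108.93 = 9.99%.
Labor force participation rate = 2,108.93 / 3,865.28 = 54.56%.

Unemployment rate ≈ 9.99%; labor force participation rate ≈ 54.56%.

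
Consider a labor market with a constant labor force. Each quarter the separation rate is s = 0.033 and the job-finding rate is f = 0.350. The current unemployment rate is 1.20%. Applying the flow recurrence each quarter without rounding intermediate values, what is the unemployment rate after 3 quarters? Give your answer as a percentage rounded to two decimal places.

Unemployment rate after three quarters ≈ 6.87%.

With a fixed labor force, u_{t+1} = u_t + s·(1−u_t) − f·u_t = u_t·(1−s−f) + s.
Here 1−s−f = 0.617 and s = 0.033.
u_1 = 0.012000 × 0.617 + 0.033 = 0.040404.
u_2 = 0.040404 × 0.617 + 0.033 = 0.057929.
u_3 = 0.057929 × 0.617 + 0.033 = 0.068742.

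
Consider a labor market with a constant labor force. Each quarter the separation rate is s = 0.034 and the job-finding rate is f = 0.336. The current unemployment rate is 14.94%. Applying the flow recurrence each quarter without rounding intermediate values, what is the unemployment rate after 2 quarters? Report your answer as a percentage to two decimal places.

With a fixed labor force, u_{t+1} = u_t + s·(1−u_t) − f·u_t = u_t·(1−s−f) + s.
Here 1−s−f = 0.630 and s = 0.034.
u_1 = 0.149400 × 0.630 + 0.034 = 0.128122.
u_2 = 0.128122 × 0.630 + 0.034 = 0.114717.

Unemployment rate after two quarters ≈ 11.47%.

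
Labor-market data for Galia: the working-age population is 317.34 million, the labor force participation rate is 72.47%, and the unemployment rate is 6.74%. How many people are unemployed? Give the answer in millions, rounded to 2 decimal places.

Labor force = 0.7247 × 317.34 = 229.98 million.
Unemployed = 0.0674 × 229.98 ≈ 15.50 million.

About 15.50 million are unemployed.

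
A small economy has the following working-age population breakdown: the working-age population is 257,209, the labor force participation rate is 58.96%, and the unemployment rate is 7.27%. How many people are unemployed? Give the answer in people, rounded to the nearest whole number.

Labor force = 0.5896 × 257,209 = 151,650.
Unemployed = 0.0727 × 151,650 ≈ 11,025.

About 11,025 are unemployed.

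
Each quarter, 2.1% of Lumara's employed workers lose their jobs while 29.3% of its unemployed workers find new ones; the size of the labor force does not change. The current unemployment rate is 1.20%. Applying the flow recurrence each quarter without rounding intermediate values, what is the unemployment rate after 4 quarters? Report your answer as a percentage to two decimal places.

Unemployment rate after four quarters ≈ 5.47%.

With a fixed labor force, u_{t+1} = u_t + s·(1−u_t) − f·u_t = u_t·(1−s−f) + s.
Here 1−s−f = 0.686 and s = 0.021.
u_1 = 0.012000 × 0.686 + 0.021 = 0.029232.
u_2 = 0.029232 × 0.686 + 0.021 = 0.041053.
u_3 = 0.041053 × 0.686 + 0.021 = 0.049162.
u_4 = 0.049162 × 0.686 + 0.021 = 0.054725.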